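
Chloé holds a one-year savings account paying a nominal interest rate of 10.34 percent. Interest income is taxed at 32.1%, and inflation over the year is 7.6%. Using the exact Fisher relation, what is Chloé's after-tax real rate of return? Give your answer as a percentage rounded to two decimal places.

After-tax nominal return = 10.34% × (1 − 0.321) = 7.02086%.
1 + r = 1.0702086 / 1.07600 = 0.994618
After-tax real rate = 0.994618 − 1 → -0.54%.

-0.54%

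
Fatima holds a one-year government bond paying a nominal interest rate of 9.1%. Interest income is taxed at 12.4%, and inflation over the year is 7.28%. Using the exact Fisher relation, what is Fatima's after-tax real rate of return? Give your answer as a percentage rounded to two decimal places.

0.64%

After-tax nominal return = 9.1% × (1 − 0.124) = 7.9716%.
1 + r = 1.079716 / 1.07280 = 1.006447
After-tax real rate = 1.006447 − 1 → 0.64%.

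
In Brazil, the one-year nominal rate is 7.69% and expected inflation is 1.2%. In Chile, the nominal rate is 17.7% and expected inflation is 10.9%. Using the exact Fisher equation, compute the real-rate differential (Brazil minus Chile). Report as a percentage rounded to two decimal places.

0.28%

Brazil: (1 + 0.0769)/(1 + 0.0120) − 1 = 6.4130%
Chile: (1 + 0.1770)/(1 + 0.1090) − 1 = 6.1317%
Differential = 6.4130% − 6.1317% = 0.2814% → 0.28%.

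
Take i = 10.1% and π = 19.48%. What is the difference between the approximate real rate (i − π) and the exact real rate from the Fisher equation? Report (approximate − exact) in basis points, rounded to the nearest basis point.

-153 basis points

Approximate: r ≈ 10.100% − 19.480% = -9.3800%
Exact: (1 + 0.1010)/(1 + 0.1948) − 1 = -7.8507%
Error = -9.3800% − (-7.8507%) = -1.5293% → -153 basis points.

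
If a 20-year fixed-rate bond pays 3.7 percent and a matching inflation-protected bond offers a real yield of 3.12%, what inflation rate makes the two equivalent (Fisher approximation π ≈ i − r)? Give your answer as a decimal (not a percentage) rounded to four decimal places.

0.0058

π ≈ i − r = 3.7% − 3.12% → 0.0058.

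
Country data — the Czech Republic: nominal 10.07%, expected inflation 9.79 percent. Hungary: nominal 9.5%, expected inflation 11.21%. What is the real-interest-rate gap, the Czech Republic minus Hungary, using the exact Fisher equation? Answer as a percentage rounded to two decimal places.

The Czech Republic: (1 + 0.1007)/(1 + 0.0979) − 1 = 0.2550%
Hungary: (1 + 0.0950)/(1 + 0.1121) − 1 = -1.5376%
Differential = 0.2550% − (-1.5376%) = 1.7927% → 1.79%.

1.79%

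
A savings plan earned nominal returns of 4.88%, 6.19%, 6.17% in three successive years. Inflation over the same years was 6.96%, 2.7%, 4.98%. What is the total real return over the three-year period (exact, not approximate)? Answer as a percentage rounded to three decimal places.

Nominal growth factor = 1.0488 × 1.0619 × 1.0617 = 1.182437
Price-level growth factor = 1.0696 × 1.0270 × 1.0498 = 1.153183
Real growth factor = 1.182437 / 1.153183 = 1.025368
Total real return = 1.025368 − 1 → 2.537%.

2.537%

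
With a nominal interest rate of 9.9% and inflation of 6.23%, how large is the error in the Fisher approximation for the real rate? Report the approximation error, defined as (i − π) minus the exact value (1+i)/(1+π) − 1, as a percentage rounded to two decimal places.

Approximate: r ≈ 9.900% − 6.230% = 3.6700%
Exact: (1 + 0.0990)/(1 + 0.0623) − 1 = 3.4548%
Error = 3.6700% − 3.4548% = 0.2152% → 0.22%.

0.22%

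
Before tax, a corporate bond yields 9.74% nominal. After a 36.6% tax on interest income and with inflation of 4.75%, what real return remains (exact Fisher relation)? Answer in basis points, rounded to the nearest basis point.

136 basis points

After-tax nominal return = 9.74% × (1 − 0.366) = 6.17516%.
1 + r = 1.0617516 / 1.04750 = 1.013605
After-tax real rate = 1.013605 − 1 → 136 basis points.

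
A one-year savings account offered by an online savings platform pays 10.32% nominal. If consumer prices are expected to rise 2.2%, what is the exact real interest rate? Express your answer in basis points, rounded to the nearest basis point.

795 basis points

By the Fisher equation, 1 + r = (1 + i)/(1 + π).
1 + r = 1.10320 / 1.02200 = 1.079452
r = 1.079452 − 1 = 7.9452%, i.e. 795 basis points.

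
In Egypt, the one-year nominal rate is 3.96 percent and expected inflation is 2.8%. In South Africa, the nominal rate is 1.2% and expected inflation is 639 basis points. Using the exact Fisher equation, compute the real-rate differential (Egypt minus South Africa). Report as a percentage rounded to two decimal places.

Egypt: (1 + 0.0396)/(1 + 0.0280) − 1 = 1.1284%
South Africa: (1 + 0.0120)/(1 + 0.0639) − 1 = -4.8783%
Differential = 1.1284% − (-4.8783%) = 6.0067% → 6.01%.

6.01%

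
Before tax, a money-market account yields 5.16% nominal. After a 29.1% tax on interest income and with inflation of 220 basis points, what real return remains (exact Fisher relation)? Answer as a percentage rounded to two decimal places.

1.43%

After-tax nominal return = 5.16% × (1 − 0.291) = 3.65844%.
1 + r = 1.0365844 / 1.02200 = 1.014270
After-tax real rate = 1.014270 − 1 → 1.43%.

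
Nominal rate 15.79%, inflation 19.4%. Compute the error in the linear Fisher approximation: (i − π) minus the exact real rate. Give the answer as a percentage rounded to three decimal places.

Approximate: r ≈ 15.790% − 19.400% = -3.6100%
Exact: (1 + 0.1579)/(1 + 0.1940) − 1 = -3.02345%
Error = -3.6100% − (-3.02345%) = -0.58655% → -0.587%.

-0.587%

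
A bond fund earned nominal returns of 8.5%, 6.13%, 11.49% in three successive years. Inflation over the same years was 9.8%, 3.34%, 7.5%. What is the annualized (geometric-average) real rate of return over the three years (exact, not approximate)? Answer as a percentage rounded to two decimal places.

1.72%

Compound the nominal returns: 1.0850 × 1.0613 × 1.1149 = 1.28381906.
Compound inflation: 1.0980 × 1.0334 × 1.0750 = 1.21977369.
Deflate: 1.28381906 / 1.21977369 = 1.05250594.
Annualized real rate = 1.05250594^(1/3) − 1 = 1.7204% → 1.72%.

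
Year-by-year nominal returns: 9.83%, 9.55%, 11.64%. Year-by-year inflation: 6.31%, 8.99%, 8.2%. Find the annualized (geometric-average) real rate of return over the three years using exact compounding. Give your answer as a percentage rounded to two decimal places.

Compound the nominal returns: 1.0983 × 1.0955 × 1.1164 = 1.34323869.
Compound inflation: 1.0631 × 1.0899 × 1.0820 = 1.25368385.
Deflate: 1.34323869 / 1.25368385 = 1.07143335.
Annualized real rate = 1.07143335^(1/3) − 1 = 2.3266% → 2.33%.

2.33%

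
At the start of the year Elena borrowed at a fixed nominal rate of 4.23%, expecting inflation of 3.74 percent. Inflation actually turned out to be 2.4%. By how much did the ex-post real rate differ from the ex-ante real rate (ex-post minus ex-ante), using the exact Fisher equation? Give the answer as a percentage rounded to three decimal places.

1.315%

Ex-ante: (1 + 0.0423)/(1 + 0.0374) − 1 = 0.4723%
Ex-post: (1 + 0.0423)/(1 + 0.0240) − 1 = 1.7871%
Difference (ex-post − ex-ante) = 1.3148% → 1.315%.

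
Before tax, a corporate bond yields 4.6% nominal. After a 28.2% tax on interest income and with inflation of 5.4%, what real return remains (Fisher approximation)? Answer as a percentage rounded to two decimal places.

After-tax nominal return = 4.6% × (1 − 0.282) = 3.3028%.
r ≈ 3.3028% − 5.4% → -2.10%.

-2.10%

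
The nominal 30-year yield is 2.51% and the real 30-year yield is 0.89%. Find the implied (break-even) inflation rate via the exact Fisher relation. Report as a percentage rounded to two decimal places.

(1 + π) = (1 + i)/(1 + r) = 1.02510 / 1.00890 = 1.016057
Break-even inflation = 1.016057 − 1 → 1.61%.

1.61%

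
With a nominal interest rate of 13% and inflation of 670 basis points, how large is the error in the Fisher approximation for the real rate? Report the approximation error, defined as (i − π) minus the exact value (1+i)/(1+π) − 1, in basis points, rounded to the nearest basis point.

40 basis points

Approximate: r ≈ 13.000% − 6.700% = 6.3000%
Exact: (1 + 0.1300)/(1 + 0.0670) − 1 = 5.9044%
Error = 6.3000% − 5.9044% = 0.3956% → 40 basis points.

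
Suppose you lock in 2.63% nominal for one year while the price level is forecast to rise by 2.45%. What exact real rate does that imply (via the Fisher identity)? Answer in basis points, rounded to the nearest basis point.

18 basis points

By the Fisher identity, 1 + r = (1 + i)/(1 + π).
1 + r = 1.02630 / 1.02450 = 1.001757
r = 1.001757 − 1 = 0.1757%, i.e. 18 basis points.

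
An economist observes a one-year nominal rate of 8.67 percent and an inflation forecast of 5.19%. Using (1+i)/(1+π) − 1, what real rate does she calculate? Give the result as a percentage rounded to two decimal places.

By the Fisher identity, 1 + r = (1 + i)/(1 + π).
1 + r = 1.08670 / 1.05190 = 1.033083
r = 1.033083 − 1 = 3.3083%, i.e. 3.31%.

3.31%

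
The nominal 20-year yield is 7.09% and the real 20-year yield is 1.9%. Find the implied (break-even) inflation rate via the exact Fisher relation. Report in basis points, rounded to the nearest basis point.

(1 + π) = (1 + i)/(1 + r) = 1.07090 / 1.01900 = 1.050932
Break-even inflation = 1.050932 − 1 → 509 basis points.

509 basis points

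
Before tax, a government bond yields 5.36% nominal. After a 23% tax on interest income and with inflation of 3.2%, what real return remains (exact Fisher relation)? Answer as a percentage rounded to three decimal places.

0.898%

After-tax nominal return = 5.36% × (1 − 0.23) = 4.1272%.
1 + r = 1.041272 / 1.03200 = 1.008984
After-tax real rate = 1.008984 − 1 → 0.898%.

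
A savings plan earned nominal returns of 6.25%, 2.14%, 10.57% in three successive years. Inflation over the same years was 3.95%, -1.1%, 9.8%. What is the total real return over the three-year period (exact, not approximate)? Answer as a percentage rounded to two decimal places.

6.30%

Compound the nominal returns: 1.0625 × 1.0214 × 1.1057 = 1.199947.
Compound inflation: 1.0395 × 0.9890 × 1.0980 = 1.128816.
Deflate: 1.199947 / 1.128816 = 1.063014.
Total real return = 1.063014 − 1 → 6.30%.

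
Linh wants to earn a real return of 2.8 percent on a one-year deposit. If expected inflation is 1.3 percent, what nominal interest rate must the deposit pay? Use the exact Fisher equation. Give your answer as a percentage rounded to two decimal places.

4.14%

(1 + i) = (1 + r)(1 + π) = 1.02800 × 1.01300 = 1.041364
i = 1.041364 − 1, so the required nominal rate is 4.14%.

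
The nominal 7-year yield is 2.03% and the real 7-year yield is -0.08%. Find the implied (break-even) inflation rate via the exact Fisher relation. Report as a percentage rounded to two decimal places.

2.11%

(1 + π) = (1 + i)/(1 + r) = 1.02030 / 0.99920 = 1.021117
Break-even inflation = 1.021117 − 1 → 2.11%.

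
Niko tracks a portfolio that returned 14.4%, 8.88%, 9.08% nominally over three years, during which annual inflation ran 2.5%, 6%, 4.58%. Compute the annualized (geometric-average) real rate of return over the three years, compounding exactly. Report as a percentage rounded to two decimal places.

Compound the nominal returns: 1.1440 × 1.0888 × 1.0908 = 1.35868652.
Compound inflation: 1.0250 × 1.0600 × 1.0458 = 1.13626170.
Deflate: 1.35868652 / 1.13626170 = 1.19575140.
Annualized real rate = 1.19575140^(1/3) − 1 = 6.1403% → 6.14%.

6.14%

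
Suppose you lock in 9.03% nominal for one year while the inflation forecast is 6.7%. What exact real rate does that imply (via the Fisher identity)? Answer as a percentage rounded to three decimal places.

By the Fisher identity, 1 + r = (1 + i)/(1 + π).
1 + r = 1.09030 / 1.06700 = 1.021837
r = 1.021837 − 1 = 2.1837%, i.e. 2.184%.

2.184%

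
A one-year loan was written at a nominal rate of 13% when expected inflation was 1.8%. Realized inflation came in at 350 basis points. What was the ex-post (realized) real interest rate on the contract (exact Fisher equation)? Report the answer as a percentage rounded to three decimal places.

Ex-post: (1 + 0.1300)/(1 + 0.0350) − 1 = 9.1787%
So the realized real rate is 9.179%.

9.179%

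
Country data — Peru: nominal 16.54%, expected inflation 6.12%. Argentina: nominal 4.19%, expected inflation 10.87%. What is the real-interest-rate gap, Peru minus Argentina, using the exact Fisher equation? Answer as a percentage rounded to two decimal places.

15.84%

Peru: (1 + 0.1654)/(1 + 0.0612) − 1 = 9.8191%
Argentina: (1 + 0.0419)/(1 + 0.1087) − 1 = -6.0251%
Differential = 9.8191% − (-6.0251%) = 15.8441% → 15.84%.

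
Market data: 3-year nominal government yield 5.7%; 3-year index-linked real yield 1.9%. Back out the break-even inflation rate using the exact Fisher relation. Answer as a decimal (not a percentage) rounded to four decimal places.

(1 + π) = (1 + i)/(1 + r) = 1.05700 / 1.01900 = 1.037291
Break-even inflation = 1.037291 − 1 → 0.0373.

0.0373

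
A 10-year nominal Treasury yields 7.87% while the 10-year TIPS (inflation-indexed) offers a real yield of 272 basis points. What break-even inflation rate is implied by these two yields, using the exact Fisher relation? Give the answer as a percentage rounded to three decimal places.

5.014%

(1 + π) = (1 + i)/(1 + r) = 1.07870 / 1.02720 = 1.050136
Break-even inflation = 1.050136 − 1 → 5.014%.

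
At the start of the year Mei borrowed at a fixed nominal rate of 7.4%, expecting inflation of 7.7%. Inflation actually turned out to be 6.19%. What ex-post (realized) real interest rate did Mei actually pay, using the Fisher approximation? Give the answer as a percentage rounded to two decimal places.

1.21%

Ex-post: 7.4% − 6.19% = 1.210%
So the realized real rate is 1.21%.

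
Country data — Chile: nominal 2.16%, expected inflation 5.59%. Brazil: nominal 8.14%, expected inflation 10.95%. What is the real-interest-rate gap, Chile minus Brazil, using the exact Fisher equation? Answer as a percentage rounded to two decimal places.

Chile: (1 + 0.0216)/(1 + 0.0559) − 1 = -3.2484%
Brazil: (1 + 0.0814)/(1 + 0.1095) − 1 = -2.5327%
Differential = -3.2484% − (-2.5327%) = -0.7157% → -0.72%.

-0.72%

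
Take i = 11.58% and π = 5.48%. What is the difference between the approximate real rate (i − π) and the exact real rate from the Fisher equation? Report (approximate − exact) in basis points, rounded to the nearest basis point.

Approximate: r ≈ 11.580% − 5.480% = 6.1000%
Exact: (1 + 0.1158)/(1 + 0.0548) − 1 = 5.7831%
Error = 6.1000% − 5.7831% = 0.3169% → 32 basis points.

32 basis points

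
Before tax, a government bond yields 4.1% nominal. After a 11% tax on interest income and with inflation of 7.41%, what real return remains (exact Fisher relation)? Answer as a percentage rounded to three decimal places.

-3.502%

After-tax nominal return = 4.1% × (1 − 0.11) = 3.6490%.
1 + r = 1.03649 / 1.07410 = 0.9649846
After-tax real rate = 0.9649846 − 1 → -3.502%.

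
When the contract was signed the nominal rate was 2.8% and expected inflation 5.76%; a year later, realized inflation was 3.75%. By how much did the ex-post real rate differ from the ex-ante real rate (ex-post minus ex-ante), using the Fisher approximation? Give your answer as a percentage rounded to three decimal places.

2.010%

Ex-ante: 2.8% − 5.76% = -2.960%
Ex-post: 2.8% − 3.75% = -0.950%
Difference (ex-post − ex-ante) = 2.0100% → 2.010%.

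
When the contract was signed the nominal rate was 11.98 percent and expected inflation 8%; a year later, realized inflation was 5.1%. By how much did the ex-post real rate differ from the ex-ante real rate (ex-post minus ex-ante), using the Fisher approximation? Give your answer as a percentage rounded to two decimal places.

Ex-ante: 11.98% − 8% = 3.980%
Ex-post: 11.98% − 5.1% = 6.880%
Difference (ex-post − ex-ante) = 2.9000% → 2.90%.

2.90%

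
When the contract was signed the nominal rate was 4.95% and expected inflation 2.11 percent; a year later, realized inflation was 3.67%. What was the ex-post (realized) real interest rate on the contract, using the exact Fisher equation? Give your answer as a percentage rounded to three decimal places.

Ex-post: (1 + 0.0495)/(1 + 0.0367) − 1 = 1.2347%
So the realized real rate is 1.235%.

1.235%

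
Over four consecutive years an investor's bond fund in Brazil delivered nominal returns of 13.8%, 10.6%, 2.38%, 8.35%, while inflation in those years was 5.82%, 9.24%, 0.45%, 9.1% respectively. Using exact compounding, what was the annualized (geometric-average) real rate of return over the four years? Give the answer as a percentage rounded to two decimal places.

Compound the nominal returns: 1.1380 × 1.1060 × 1.0238 × 1.0835 = 1.39618006.
Compound inflation: 1.0582 × 1.0924 × 1.0045 × 1.0910 = 1.26684692.
Deflate: 1.39618006 / 1.26684692 = 1.10209058.
Annualized real rate = 1.10209058^(1/4) − 1 = 2.4600% → 2.46%.

2.46%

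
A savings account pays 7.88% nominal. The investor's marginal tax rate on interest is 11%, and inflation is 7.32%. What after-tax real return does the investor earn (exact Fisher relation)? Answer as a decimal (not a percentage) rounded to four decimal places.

-0.0029

After-tax nominal return = 7.88% × (1 − 0.11) = 7.0132%.
1 + r = 1.070132 / 1.07320 = 0.997141
After-tax real rate = 0.997141 − 1 → -0.0029.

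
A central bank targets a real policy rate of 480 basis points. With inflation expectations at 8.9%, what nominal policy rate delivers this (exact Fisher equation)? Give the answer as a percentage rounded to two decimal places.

(1 + i) = (1 + r)(1 + π) = 1.04800 × 1.08900 = 1.141272
i = 1.141272 − 1, so the required nominal rate is 14.13%.

14.13%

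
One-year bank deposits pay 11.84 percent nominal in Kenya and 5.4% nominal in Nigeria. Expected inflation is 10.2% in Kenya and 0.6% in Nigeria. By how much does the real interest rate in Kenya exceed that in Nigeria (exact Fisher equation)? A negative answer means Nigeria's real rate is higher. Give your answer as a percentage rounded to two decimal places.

Kenya: (1 + 0.1184)/(1 + 0.1020) − 1 = 1.4882%
Nigeria: (1 + 0.0540)/(1 + 0.0060) − 1 = 4.7714%
Differential = 1.4882% − 4.7714% = -3.2832% → -3.28%.

-3.28%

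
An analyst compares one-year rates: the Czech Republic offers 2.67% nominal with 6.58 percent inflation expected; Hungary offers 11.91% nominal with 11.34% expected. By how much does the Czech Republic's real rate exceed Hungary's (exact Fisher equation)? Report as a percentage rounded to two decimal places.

-4.18%

The Czech Republic: (1 + 0.0267)/(1 + 0.0658) − 1 = -3.6686%
Hungary: (1 + 0.1191)/(1 + 0.1134) − 1 = 0.5119%
Differential = -3.6686% − 0.5119% = -4.1806% → -4.18%.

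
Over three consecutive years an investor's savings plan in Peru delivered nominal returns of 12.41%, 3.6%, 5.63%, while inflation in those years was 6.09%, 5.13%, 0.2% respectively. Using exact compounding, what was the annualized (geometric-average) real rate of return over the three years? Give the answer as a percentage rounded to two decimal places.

Nominal growth factor = 1.1241 × 1.0360 × 1.0563 = 1.23013276
Price-level growth factor = 1.0609 × 1.0513 × 1.0020 = 1.11755482
Real growth factor = 1.23013276 / 1.11755482 = 1.10073594
Annualized real rate = 1.10073594^(1/3) − 1 = 3.2510% → 3.25%.

3.25%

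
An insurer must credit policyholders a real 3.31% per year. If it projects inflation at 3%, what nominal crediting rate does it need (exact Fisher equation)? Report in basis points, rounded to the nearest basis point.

641 basis points

(1 + i) = (1 + r)(1 + π) = 1.03310 × 1.03000 = 1.064093
i = 1.064093 − 1, so the required nominal rate is 641 basis points.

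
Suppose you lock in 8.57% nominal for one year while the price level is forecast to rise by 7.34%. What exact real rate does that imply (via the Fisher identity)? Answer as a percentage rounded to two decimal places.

1 + r = 1.08570 / 1.07340 = 1.011459
r = 1.011459 − 1 = 1.1459%, i.e. 1.15%.

1.15%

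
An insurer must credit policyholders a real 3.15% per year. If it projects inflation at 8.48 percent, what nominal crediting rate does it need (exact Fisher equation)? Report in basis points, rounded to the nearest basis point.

(1 + i) = (1 + r)(1 + π) = 1.03150 × 1.08480 = 1.1189712
i = 1.1189712 − 1, so the required nominal rate is 1190 basis points.

1190 basis points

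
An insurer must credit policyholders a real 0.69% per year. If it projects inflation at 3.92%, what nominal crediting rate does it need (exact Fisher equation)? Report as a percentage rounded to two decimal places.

(1 + i) = (1 + r)(1 + π) = 1.00690 × 1.03920 = 1.04637048
i = 1.04637048 − 1, so the required nominal rate is 4.64%.

4.64%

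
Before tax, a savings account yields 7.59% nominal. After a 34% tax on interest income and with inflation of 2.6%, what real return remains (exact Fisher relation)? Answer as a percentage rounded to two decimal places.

After-tax nominal return = 7.59% × (1 − 0.34) = 5.0094%.
1 + r = 1.050094 / 1.02600 = 1.023483
After-tax real rate = 1.023483 − 1 → 2.35%.

2.35%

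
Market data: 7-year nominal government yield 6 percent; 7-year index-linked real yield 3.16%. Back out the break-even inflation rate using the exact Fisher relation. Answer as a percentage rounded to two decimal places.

2.75%

(1 + π) = (1 + i)/(1 + r) = 1.06000 / 1.03160 = 1.027530
Break-even inflation = 1.027530 − 1 → 2.75%.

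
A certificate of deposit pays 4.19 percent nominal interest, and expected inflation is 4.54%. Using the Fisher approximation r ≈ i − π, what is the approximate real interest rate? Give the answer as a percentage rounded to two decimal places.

r ≈ i − π = 4.19% − 4.54% = -0.35%.

-0.35%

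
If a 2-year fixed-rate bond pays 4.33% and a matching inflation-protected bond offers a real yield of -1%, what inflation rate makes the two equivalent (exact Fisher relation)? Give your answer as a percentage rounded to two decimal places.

(1 + π) = (1 + i)/(1 + r) = 1.04330 / 0.99000 = 1.053838
Break-even inflation = 1.053838 − 1 → 5.38%.

5.38%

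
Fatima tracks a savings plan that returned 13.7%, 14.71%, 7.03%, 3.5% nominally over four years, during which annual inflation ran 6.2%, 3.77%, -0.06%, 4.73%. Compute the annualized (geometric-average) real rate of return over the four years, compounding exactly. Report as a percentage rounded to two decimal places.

Nominal growth factor = 1.1370 × 1.1471 × 1.0703 × 1.0350 = 1.44479962
Price-level growth factor = 1.0620 × 1.0377 × 0.9994 × 1.0473 = 1.15347127
Real growth factor = 1.44479962 / 1.15347127 = 1.25256663
Annualized real rate = 1.25256663^(1/4) − 1 = 5.7914% → 5.79%.

5.79%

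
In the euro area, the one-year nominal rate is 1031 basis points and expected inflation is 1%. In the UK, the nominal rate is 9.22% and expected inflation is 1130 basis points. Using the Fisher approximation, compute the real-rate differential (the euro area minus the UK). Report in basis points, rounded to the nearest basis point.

1139 basis points

The euro area: 10.31% − 1% = 9.310%
The UK: 9.22% − 11.3% = -2.080%
Differential = 11.390% → 1139 basis points.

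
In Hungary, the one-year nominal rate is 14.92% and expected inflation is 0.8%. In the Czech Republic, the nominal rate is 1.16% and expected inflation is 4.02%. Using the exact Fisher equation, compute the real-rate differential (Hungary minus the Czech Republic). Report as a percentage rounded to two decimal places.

Hungary: (1 + 0.1492)/(1 + 0.0080) − 1 = 14.0079%
The Czech Republic: (1 + 0.0116)/(1 + 0.0402) − 1 = -2.7495%
Differential = 14.0079% − (-2.7495%) = 16.7574% → 16.76%.

16.76%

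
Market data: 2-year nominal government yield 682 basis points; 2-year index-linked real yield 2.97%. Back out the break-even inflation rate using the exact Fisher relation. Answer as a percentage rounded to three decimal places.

3.739%

(1 + π) = (1 + i)/(1 + r) = 1.06820 / 1.02970 = 1.037390
Break-even inflation = 1.037390 − 1 → 3.739%.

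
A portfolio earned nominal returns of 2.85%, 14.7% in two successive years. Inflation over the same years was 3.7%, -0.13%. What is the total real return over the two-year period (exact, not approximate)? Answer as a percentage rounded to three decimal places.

13.908%

Nominal growth factor = 1.0285 × 1.1470 = 1.179690
Price-level growth factor = 1.0370 × 0.9987 = 1.035652
Real growth factor = 1.179690 / 1.035652 = 1.139079
Total real return = 1.139079 − 1 → 13.908%.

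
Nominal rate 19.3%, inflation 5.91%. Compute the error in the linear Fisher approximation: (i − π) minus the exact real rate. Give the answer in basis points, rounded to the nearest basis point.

75 basis points

Approximate: r ≈ 19.300% − 5.910% = 13.3900%
Exact: (1 + 0.1930)/(1 + 0.0591) − 1 = 12.6428%
Error = 13.3900% − 12.6428% = 0.7472% → 75 basis points.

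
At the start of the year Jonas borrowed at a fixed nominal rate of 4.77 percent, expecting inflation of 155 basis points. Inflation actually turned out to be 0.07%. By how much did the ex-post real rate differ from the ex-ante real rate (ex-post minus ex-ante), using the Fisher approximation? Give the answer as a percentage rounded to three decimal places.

Ex-ante: 4.77% − 1.55% = 3.220%
Ex-post: 4.77% − 0.07% = 4.700%
Difference (ex-post − ex-ante) = 1.4800% → 1.480%.

1.480%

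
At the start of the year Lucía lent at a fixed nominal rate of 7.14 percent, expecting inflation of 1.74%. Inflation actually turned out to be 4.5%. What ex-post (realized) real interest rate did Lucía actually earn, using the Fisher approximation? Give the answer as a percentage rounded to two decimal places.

2.64%

Ex-post: 7.14% − 4.5% = 2.640%
So the realized real rate is 2.64%.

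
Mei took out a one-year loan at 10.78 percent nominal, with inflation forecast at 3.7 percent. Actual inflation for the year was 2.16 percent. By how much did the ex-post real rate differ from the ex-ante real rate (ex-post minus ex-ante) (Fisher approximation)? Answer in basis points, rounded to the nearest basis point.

154 basis points

Ex-ante: 10.78% − 3.7% = 7.080%
Ex-post: 10.78% − 2.16% = 8.620%
Difference (ex-post − ex-ante) = 1.5400% → 154 basis points.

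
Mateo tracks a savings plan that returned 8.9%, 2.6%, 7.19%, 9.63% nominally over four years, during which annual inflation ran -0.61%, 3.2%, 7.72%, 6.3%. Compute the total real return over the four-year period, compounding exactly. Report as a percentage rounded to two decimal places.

11.79%

Compound the nominal returns: 1.0890 × 1.0260 × 1.0719 × 1.0963 = 1.312982.
Compound inflation: 0.9939 × 1.0320 × 1.0772 × 1.0630 = 1.174497.
Deflate: 1.312982 / 1.174497 = 1.117910.
Total real return = 1.117910 − 1 → 11.79%.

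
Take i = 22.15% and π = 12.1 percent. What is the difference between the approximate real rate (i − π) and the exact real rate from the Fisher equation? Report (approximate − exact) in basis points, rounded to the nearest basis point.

Approximate: r ≈ 22.150% − 12.100% = 10.0500%
Exact: (1 + 0.2215)/(1 + 0.1210) − 1 = 8.9652%
Error = 10.0500% − 8.9652% = 1.0848% → 108 basis points.

108 basis points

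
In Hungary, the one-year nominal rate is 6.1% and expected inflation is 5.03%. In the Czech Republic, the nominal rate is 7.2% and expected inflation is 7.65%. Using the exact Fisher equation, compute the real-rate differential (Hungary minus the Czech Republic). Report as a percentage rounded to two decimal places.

Hungary: (1 + 0.0610)/(1 + 0.0503) − 1 = 1.0188%
The Czech Republic: (1 + 0.0720)/(1 + 0.0765) − 1 = -0.4180%
Differential = 1.0188% − (-0.4180%) = 1.4368% → 1.44%.

1.44%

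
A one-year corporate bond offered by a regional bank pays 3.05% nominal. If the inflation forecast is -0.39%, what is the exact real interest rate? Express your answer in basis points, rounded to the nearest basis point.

345 basis points

By the Fisher identity, 1 + r = (1 + i)/(1 + π).
1 + r = 1.03050 / 0.99610 = 1.034535
r = 1.034535 − 1 = 3.4535%, i.e. 345 basis points.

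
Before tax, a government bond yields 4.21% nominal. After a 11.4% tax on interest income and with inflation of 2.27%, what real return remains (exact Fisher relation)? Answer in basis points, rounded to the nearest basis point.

143 basis points

After-tax nominal return = 4.21% × (1 − 0.114) = 3.73006%.
1 + r = 1.0373006 / 1.02270 = 1.014277
After-tax real rate = 1.014277 − 1 → 143 basis points.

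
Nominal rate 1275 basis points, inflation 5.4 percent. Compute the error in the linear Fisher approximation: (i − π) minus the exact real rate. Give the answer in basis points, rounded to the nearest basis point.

38 basis points

Approximate: r ≈ 12.750% − 5.400% = 7.3500%
Exact: (1 + 0.1275)/(1 + 0.0540) − 1 = 6.9734%
Error = 7.3500% − 6.9734% = 0.3766% → 38 basis points.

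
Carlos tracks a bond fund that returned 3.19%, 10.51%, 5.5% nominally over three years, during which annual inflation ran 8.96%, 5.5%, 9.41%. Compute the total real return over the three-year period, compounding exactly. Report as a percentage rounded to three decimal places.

-4.343%

Nominal growth factor = 1.0319 × 1.1051 × 1.0550 = 1.203072
Price-level growth factor = 1.0896 × 1.0550 × 1.0941 = 1.257699
Real growth factor = 1.203072 / 1.257699 = 0.956566
Total real return = 0.956566 − 1 → -4.343%.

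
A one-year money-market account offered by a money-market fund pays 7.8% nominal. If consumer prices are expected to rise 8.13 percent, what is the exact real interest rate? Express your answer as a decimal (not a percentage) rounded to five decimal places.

-0.00305

By the Fisher equation, 1 + r = (1 + i)/(1 + π).
1 + r = 1.07800 / 1.08130 = 0.996948
r = 0.996948 − 1 = -0.3052%, i.e. -0.00305.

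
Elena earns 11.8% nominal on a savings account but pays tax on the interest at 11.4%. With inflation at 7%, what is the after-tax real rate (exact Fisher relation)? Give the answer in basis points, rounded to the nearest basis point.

After-tax nominal return = 11.8% × (1 − 0.114) = 10.4548%.
1 + r = 1.104548 / 1.07000 = 1.032288
After-tax real rate = 1.032288 − 1 → 323 basis points.

323 basis points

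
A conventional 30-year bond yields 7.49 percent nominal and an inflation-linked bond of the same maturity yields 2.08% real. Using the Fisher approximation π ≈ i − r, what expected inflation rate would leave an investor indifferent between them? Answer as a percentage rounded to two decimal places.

π ≈ i − r = 7.49% − 2.08% → 5.41%.

5.41%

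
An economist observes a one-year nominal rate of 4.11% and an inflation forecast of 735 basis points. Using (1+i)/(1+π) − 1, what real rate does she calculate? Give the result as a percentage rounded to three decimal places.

By the Fisher equation, 1 + r = (1 + i)/(1 + π).
1 + r = 1.04110 / 1.07350 = 0.969818
r = 0.969818 − 1 = -3.0182%, i.e. -3.018%.

-3.018%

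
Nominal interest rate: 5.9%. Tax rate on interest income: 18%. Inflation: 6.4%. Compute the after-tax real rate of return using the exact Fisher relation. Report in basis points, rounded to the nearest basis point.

After-tax nominal return = 5.9% × (1 − 0.18) = 4.8380%.
1 + r = 1.04838 / 1.06400 = 0.985320
After-tax real rate = 0.985320 − 1 → -147 basis points.

-147 basis points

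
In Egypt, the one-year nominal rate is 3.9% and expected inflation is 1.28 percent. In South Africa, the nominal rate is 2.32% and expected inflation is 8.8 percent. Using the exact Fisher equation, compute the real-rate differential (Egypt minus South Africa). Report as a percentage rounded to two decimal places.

Egypt: (1 + 0.0390)/(1 + 0.0128) − 1 = 2.5869%
South Africa: (1 + 0.0232)/(1 + 0.0880) − 1 = -5.9559%
Differential = 2.5869% − (-5.9559%) = 8.5428% → 8.54%.

8.54%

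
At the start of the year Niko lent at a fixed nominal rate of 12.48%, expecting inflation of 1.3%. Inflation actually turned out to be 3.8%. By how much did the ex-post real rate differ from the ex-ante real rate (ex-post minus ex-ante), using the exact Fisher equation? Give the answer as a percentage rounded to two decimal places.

Ex-ante: (1 + 0.1248)/(1 + 0.0130) − 1 = 11.0365%
Ex-post: (1 + 0.1248)/(1 + 0.0380) − 1 = 8.3622%
Difference (ex-post − ex-ante) = -2.6743% → -2.67%.

-2.67%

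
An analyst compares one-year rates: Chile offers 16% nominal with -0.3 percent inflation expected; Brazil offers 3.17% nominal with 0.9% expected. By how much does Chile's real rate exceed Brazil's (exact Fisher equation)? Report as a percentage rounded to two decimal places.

Chile: (1 + 0.1600)/(1 − 0.0030) − 1 = 16.3490%
Brazil: (1 + 0.0317)/(1 + 0.0090) − 1 = 2.2498%
Differential = 16.3490% − 2.2498% = 14.0993% → 14.10%.

14.10%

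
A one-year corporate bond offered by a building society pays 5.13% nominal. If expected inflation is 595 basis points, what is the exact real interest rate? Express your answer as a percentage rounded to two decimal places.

By the Fisher identity, 1 + r = (1 + i)/(1 + π).
1 + r = 1.05130 / 1.05950 = 0.992261
r = 0.992261 − 1 = -0.7739%, i.e. -0.77%.

-0.77%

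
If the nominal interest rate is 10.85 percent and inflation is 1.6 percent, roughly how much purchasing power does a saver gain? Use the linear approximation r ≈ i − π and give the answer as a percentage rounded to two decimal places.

r ≈ i − π = 10.85% − 1.6% = 9.25%.

9.25%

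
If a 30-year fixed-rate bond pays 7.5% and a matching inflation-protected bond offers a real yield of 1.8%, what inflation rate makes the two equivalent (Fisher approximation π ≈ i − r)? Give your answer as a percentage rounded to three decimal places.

π ≈ i − r = 7.5% − 1.8% → 5.700%.

5.700%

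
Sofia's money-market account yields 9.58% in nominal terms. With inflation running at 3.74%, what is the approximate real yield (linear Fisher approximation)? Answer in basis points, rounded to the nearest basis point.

r ≈ i − π = 9.58% − 3.74% = 584 basis points.

584 basis points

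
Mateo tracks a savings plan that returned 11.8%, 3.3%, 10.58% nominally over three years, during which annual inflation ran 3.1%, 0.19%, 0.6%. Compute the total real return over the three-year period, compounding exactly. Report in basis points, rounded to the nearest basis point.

2290 basis points

Compound the nominal returns: 1.1180 × 1.0330 × 1.1058 = 1.277082.
Compound inflation: 1.0310 × 1.0019 × 1.0060 = 1.039157.
Deflate: 1.277082 / 1.039157 = 1.228960.
Total real return = 1.228960 − 1 → 2290 basis points.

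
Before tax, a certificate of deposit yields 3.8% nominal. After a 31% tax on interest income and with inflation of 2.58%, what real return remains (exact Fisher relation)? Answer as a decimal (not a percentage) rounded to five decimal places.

After-tax nominal return = 3.8% × (1 − 0.31) = 2.6220%.
1 + r = 1.02622 / 1.02580 = 1.000409
After-tax real rate = 1.000409 − 1 → 0.00041.

0.00041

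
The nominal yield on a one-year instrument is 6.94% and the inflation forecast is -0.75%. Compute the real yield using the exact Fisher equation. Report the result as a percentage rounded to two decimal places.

7.75%

By the Fisher equation, 1 + r = (1 + i)/(1 + π).
1 + r = 1.06940 / 0.99250 = 1.077481
r = 1.077481 − 1 = 7.7481%, i.e. 7.75%.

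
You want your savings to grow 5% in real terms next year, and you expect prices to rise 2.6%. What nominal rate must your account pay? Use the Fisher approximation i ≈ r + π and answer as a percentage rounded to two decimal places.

7.60%

i ≈ r + π = 5% + 2.6% = 7.60%.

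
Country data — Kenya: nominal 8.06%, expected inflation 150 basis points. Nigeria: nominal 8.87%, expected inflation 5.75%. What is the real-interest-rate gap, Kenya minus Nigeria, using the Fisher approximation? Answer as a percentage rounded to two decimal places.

3.44%

Kenya: 8.06% − 1.5% = 6.560%
Nigeria: 8.87% − 5.75% = 3.120%
Differential = 3.440% → 3.44%.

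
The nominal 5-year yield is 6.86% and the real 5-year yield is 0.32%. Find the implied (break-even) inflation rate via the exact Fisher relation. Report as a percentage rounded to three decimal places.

6.519%

(1 + π) = (1 + i)/(1 + r) = 1.06860 / 1.00320 = 1.065191
Break-even inflation = 1.065191 − 1 → 6.519%.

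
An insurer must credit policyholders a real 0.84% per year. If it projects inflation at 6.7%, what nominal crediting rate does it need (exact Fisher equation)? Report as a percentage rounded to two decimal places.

(1 + i) = (1 + r)(1 + π) = 1.00840 × 1.06700 = 1.0759628
i = 1.0759628 − 1, so the required nominal rate is 7.60%.

7.60%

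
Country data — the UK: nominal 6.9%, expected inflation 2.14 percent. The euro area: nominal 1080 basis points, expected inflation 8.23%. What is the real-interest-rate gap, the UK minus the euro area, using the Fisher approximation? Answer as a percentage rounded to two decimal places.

The UK: 6.9% − 2.14% = 4.760%
The euro area: 10.8% − 8.23% = 2.570%
Differential = 2.190% → 2.19%.

2.19%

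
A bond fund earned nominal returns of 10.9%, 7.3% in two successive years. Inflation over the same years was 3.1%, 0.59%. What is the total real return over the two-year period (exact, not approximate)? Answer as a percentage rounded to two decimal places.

14.74%

Compound the nominal returns: 1.1090 × 1.0730 = 1.189957.
Compound inflation: 1.0310 × 1.0059 = 1.037083.
Deflate: 1.189957 / 1.037083 = 1.147408.
Total real return = 1.147408 − 1 → 14.74%.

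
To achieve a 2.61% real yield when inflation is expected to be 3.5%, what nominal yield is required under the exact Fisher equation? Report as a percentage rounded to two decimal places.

6.20%

(1 + i) = (1 + r)(1 + π) = 1.02610 × 1.03500 = 1.0620135
i = 1.0620135 − 1, so the required nominal rate is 6.20%.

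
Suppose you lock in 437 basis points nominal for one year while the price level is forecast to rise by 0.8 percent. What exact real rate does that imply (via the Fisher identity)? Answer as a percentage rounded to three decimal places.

3.542%

By the Fisher identity, 1 + r = (1 + i)/(1 + π).
1 + r = 1.04370 / 1.00800 = 1.035417
r = 1.035417 − 1 = 3.5417%, i.e. 3.542%.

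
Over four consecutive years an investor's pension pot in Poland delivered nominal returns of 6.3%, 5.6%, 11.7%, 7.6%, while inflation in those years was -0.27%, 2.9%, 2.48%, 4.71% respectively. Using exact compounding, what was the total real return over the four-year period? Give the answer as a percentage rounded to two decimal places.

22.52%

Compound the nominal returns: 1.0630 × 1.0560 × 1.1170 × 1.0760 = 1.349157.
Compound inflation: 0.9973 × 1.0290 × 1.0248 × 1.0471 = 1.101206.
Deflate: 1.349157 / 1.101206 = 1.225164.
Total real return = 1.225164 − 1 → 22.52%.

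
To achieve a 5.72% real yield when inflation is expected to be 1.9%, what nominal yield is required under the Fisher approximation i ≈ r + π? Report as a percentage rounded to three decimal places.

7.620%

i ≈ r + π = 5.72% + 1.9% = 7.620%.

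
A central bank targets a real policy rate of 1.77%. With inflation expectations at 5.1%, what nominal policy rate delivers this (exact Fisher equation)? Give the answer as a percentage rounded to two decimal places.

(1 + i) = (1 + r)(1 + π) = 1.01770 × 1.05100 = 1.0696027
i = 1.0696027 − 1, so the required nominal rate is 6.96%.

6.96%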